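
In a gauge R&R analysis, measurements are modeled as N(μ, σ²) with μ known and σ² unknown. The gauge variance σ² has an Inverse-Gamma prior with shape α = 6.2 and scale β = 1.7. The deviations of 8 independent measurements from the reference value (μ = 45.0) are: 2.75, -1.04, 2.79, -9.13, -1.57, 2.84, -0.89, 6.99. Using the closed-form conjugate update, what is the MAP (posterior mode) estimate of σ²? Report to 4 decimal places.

With known mean μ and an Inverse-Gamma(α, β) prior on σ², the Normal likelihood is conjugate: posterior is Inv-Gamma(α + n/2, β + Σ(xᵢ−μ)²/2).
Σ(xᵢ−μ)² = (2.75)² + (-1.04)² + (2.79)² + (-9.13)² + (-1.57)² + (2.84)² + (-0.89)² + (6.99)² = 159.9678.
Posterior: Inv-Gamma(6.2 + 8/2, 1.7 + 159.9678/2) = Inv-Gamma(10.20, 81.68390).
Mode = β/(α+1) = 81.68390/11.20 = 7.2932.

7.2932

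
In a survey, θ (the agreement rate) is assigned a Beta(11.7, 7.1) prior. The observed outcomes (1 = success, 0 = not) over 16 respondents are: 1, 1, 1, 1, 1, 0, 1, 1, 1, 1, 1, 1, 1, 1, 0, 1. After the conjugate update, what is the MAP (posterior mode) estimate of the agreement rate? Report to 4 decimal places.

The Beta prior is conjugate to a Binomial/Bernoulli likelihood; the update adds successes to α and failures to β.
Posterior: Beta(α+k, β+n−k) = Beta(11.7+14, 7.1+2) = Beta(25.7, 9.1).
Mode of Beta(a,b) for a,b>1 is (a−1)/(a+b−2) = 24.7/32.8 = 0.7530.

0.7530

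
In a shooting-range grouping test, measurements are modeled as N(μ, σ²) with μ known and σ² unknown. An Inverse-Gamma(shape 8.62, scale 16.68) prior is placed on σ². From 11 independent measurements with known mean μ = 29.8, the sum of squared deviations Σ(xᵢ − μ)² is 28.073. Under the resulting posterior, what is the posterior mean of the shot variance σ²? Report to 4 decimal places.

With known mean μ and an Inverse-Gamma(α, β) prior on σ², the Normal likelihood is conjugate: posterior is Inv-Gamma(α + n/2, β + Σ(xᵢ−μ)²/2).
Posterior: Inv-Gamma(8.62 + 11/2, 16.68 + 28.073/2) = Inv-Gamma(14.12, 30.7165).
E[σ²|data] = β/(α−1) = 30.7165/13.12 = 2.3412.

2.3412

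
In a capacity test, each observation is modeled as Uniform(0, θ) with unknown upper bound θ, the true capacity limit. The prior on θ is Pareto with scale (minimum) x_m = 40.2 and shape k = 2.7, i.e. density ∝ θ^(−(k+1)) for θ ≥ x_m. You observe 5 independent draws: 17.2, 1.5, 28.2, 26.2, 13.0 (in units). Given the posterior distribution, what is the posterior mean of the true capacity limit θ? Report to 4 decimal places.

46.2000

A Pareto(scale x_m, shape k) prior on the upper bound θ of Uniform(0, θ) is conjugate: posterior is Pareto(max(x_m, max xᵢ), k + n).
Sample maximum = 28.2; prior scale x_m = 40.2 → posterior scale = max = 40.2.
Posterior shape = 2.7 + 5 = 7.7.
E[θ|data] = k·x_m/(k−1) = 7.7·40.2/6.7 = 46.2000.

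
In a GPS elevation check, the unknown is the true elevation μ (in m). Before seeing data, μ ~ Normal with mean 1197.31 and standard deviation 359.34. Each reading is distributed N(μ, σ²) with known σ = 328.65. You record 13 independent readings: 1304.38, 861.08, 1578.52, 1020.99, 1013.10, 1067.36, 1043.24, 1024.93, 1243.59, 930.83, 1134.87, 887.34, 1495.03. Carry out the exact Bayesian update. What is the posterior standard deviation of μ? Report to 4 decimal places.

88.3529

For Normal data with known variance σ², a Normal(μ₀, σ₀²) prior on μ is conjugate. Posterior precision = 1/σ₀² + n/σ²; posterior mean is the precision-weighted average of μ₀ and x̄.
σ₀² = 359.34² = 129125.2356, σ² = 328.65² = 108010.8225; σ² + n·σ₀² = 108010.8225 + 13·129125.2356 = 1786638.8853.
Posterior precision = 1/σ₀² + n/σ² = 1/129125.2356 + 13/108010.8225 = (σ² + n·σ₀²)/(σ₀²σ²) = 1786638.8853/(129125.2356·108010.8225); posterior variance σₙ² = σ₀²σ²/(σ² + n·σ₀²) = 129125.2356·108010.8225/1786638.8853 = 7806.234946.
Posterior SD = √σₙ² = √(129125.2356·108010.8225/1786638.8853) = 88.3529.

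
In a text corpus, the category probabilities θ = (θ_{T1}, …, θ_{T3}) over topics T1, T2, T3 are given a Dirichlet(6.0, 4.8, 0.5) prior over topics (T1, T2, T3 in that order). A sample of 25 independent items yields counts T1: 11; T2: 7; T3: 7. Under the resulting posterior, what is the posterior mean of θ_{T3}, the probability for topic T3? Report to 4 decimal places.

0.2066

The Dirichlet prior is conjugate to the Multinomial likelihood: each posterior αⱼ = prior αⱼ + observed count nⱼ.
Posterior concentration: (17.0, 11.8, 7.5), total = 36.3.
E[θ_{T3}|data] = α_{T3}/Σα = 7.5/36.3 = 0.2066.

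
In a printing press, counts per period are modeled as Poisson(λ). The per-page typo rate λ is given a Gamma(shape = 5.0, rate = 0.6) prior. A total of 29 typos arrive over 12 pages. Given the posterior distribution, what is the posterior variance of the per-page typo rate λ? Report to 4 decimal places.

0.2142

With a Gamma(shape α, rate β) prior, the Poisson likelihood is conjugate: the posterior is Gamma(α + ΣXᵢ, β + n).
Posterior: Gamma(α+S, β+n) = Gamma(5.0+29, 0.6+12) = Gamma(34.0, 12.6).
Var = α/β² = 34.0/12.6² = 0.2142.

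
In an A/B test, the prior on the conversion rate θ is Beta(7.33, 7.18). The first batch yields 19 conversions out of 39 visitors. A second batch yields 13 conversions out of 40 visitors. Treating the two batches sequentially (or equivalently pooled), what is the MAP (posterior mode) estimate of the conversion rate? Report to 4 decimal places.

0.4189

The Beta prior is conjugate to a Binomial/Bernoulli likelihood; the update adds successes to α and failures to β.
After batch 1: Beta(7.33+19, 7.18+20) = Beta(26.33, 27.18).
After batch 2: Beta(26.33+13, 27.18+27) = Beta(39.33, 54.18).
Mode of Beta(a,b) for a,b>1 is (a−1)/(a+b−2) = 38.33/91.51 = 0.4189.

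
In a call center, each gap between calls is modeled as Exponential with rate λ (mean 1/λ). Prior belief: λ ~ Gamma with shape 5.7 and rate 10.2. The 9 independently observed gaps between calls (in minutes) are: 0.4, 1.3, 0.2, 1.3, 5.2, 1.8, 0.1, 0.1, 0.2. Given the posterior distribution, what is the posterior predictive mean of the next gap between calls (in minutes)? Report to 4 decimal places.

1.5182

With a Gamma(shape α, rate β) prior on the exponential rate λ, the posterior after n observations with total T = Σxᵢ is Gamma(α+n, β+T).
Sum of observations T = 10.6 minutes; n = 9.
Posterior: Gamma(5.7+9, 10.2+10.6) = Gamma(14.7, 20.8).
The predictive distribution for the next observation is Lomax; its mean is β/(α−1) = 20.8/13.7 = 1.5182.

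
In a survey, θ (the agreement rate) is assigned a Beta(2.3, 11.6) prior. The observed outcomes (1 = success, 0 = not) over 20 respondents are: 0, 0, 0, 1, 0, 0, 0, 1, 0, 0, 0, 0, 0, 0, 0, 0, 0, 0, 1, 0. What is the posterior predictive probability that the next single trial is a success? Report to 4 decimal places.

0.1563

The Beta prior is conjugate to a Binomial/Bernoulli likelihood; the update adds successes to α and failures to β.
Posterior: Beta(α+k, β+n−k) = Beta(2.3+3, 11.6+17) = Beta(5.3, 28.6).
For a single future Bernoulli trial, P(success | data) = α/(α+β) = 0.1563.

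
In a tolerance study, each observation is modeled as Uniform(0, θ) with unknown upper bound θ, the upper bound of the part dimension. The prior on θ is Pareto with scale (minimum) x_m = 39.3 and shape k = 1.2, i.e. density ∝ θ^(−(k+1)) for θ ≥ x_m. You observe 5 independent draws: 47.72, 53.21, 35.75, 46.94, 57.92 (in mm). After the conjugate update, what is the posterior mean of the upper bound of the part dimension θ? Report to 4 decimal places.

69.0585

A Pareto(scale x_m, shape k) prior on the upper bound θ of Uniform(0, θ) is conjugate: posterior is Pareto(max(x_m, max xᵢ), k + n).
Sample maximum = 57.92; prior scale x_m = 39.3 → posterior scale = max = 57.92.
Posterior shape = 1.2 + 5 = 6.2.
E[θ|data] = k·x_m/(k−1) = 6.2·57.92/5.2 = 69.0585.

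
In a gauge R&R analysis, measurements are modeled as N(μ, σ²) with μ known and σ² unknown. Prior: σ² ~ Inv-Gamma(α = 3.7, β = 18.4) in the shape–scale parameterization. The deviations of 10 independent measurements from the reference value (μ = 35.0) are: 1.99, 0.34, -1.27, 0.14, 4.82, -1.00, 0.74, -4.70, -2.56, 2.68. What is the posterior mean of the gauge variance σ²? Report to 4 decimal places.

With known mean μ and an Inverse-Gamma(α, β) prior on σ², the Normal likelihood is conjugate: posterior is Inv-Gamma(α + n/2, β + Σ(xᵢ−μ)²/2).
Σ(xᵢ−μ)² = (1.99)² + (0.34)² + (-1.27)² + (0.14)² + (4.82)² + (-1.00)² + (0.74)² + (-4.70)² + (-2.56)² + (2.68)² = 66.3142.
Posterior: Inv-Gamma(3.7 + 10/2, 18.4 + 66.3142/2) = Inv-Gamma(8.70, 51.55710).
E[σ²|data] = β/(α−1) = 51.55710/7.70 = 6.6957.

6.6957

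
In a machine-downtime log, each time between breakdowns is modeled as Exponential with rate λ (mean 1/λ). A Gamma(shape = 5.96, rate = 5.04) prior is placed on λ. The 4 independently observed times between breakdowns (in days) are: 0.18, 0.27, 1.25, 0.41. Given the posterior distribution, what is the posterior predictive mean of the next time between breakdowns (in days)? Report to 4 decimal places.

0.7980

With a Gamma(shape α, rate β) prior on the exponential rate λ, the posterior after n observations with total T = Σxᵢ is Gamma(α+n, β+T).
Sum of observations T = 2.11 days; n = 4.
Posterior: Gamma(5.96+4, 5.04+2.11) = Gamma(9.96, 7.15).
The predictive distribution for the next observation is Lomax; its mean is β/(α−1) = 7.15/8.96 = 0.7980.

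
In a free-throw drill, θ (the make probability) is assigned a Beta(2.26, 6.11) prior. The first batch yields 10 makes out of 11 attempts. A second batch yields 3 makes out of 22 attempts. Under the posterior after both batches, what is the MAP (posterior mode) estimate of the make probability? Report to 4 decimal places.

0.3622

The Beta prior is conjugate to a Binomial/Bernoulli likelihood; the update adds successes to α and failures to β.
After batch 1: Beta(2.26+10, 6.11+1) = Beta(12.26, 7.11).
After batch 2: Beta(12.26+3, 7.11+19) = Beta(15.26, 26.11).
Mode of Beta(a,b) for a,b>1 is (a−1)/(a+b−2) = 14.26/39.37 = 0.3622.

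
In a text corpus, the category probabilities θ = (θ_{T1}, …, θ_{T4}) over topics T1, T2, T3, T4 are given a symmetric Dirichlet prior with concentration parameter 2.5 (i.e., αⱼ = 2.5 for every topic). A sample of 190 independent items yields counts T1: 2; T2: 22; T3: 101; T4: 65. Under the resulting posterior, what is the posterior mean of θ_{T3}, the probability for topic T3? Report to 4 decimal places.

0.5175

The Dirichlet prior is conjugate to the Multinomial likelihood: each posterior αⱼ = prior αⱼ + observed count nⱼ.
Posterior concentration: (4.5, 24.5, 103.5, 67.5), total = 200.0.
E[θ_{T3}|data] = α_{T3}/Σα = 103.5/200.0 = 0.5175.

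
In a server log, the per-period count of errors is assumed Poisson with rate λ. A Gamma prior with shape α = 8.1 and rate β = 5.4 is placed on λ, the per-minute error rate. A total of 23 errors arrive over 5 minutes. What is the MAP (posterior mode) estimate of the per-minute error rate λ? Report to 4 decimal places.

With a Gamma(shape α, rate β) prior, the Poisson likelihood is conjugate: the posterior is Gamma(α + ΣXᵢ, β + n).
Posterior: Gamma(α+S, β+n) = Gamma(8.1+23, 5.4+5) = Gamma(31.1, 10.4).
Mode of Gamma(α,β) for α≥1 is (α−1)/β = 30.1/10.4 = 2.8942.

2.8942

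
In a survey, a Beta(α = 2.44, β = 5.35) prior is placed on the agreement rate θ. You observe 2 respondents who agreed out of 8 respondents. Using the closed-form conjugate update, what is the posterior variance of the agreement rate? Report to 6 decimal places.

0.012038

The Beta prior is conjugate to a Binomial/Bernoulli likelihood; the update adds successes to α and failures to β.
Posterior: Beta(α+k, β+n−k) = Beta(2.44+2, 5.35+6) = Beta(4.44, 11.35).
Var = αβ/((α+β)²(α+β+1)) = 4.44·11.35/(15.79²·16.79) = 0.012038.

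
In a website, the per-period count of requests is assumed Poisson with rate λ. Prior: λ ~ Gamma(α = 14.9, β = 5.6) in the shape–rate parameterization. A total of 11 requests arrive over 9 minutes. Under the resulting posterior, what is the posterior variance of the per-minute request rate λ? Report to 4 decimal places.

0.1215

With a Gamma(shape α, rate β) prior, the Poisson likelihood is conjugate: the posterior is Gamma(α + ΣXᵢ, β + n).
Posterior: Gamma(α+S, β+n) = Gamma(14.9+11, 5.6+9) = Gamma(25.9, 14.6).
Var = α/β² = 25.9/14.6² = 0.1215.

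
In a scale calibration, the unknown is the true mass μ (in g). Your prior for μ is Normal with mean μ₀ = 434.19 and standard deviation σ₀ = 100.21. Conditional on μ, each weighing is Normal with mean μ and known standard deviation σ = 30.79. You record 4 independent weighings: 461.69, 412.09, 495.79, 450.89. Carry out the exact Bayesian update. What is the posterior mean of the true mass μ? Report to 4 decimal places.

454.6325

For Normal data with known variance σ², a Normal(μ₀, σ₀²) prior on μ is conjugate. Posterior precision = 1/σ₀² + n/σ²; posterior mean is the precision-weighted average of μ₀ and x̄.
Σxᵢ = 461.69 + 412.09 + 495.79 + 450.89 = 1820.46, so n·x̄ = 1820.46.
σ₀² = 100.21² = 10042.0441, σ² = 30.79² = 948.0241; σ² + n·σ₀² = 948.0241 + 4·10042.0441 = 41116.2005.
Posterior mean = (μ₀/σ₀² + n·x̄/σ²)/(1/σ₀² + n/σ²) = (σ²·μ₀ + σ₀²·n·x̄)/(σ² + n·σ₀²) = (948.0241·434.19 + 10042.0441·1820.46)/41116.2005 = 18692762.186265/41116.2005 = 454.6325.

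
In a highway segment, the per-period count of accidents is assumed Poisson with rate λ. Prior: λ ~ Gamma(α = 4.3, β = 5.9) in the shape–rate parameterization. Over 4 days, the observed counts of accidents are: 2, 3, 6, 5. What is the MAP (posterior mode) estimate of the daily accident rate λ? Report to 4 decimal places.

1.9495

With a Gamma(shape α, rate β) prior, the Poisson likelihood is conjugate: the posterior is Gamma(α + ΣXᵢ, β + n).
Sum of counts S = 16 over n = 4 days.
Posterior: Gamma(α+S, β+n) = Gamma(4.3+16, 5.9+4) = Gamma(20.3, 9.9).
Mode of Gamma(α,β) for α≥1 is (α−1)/β = 19.3/9.9 = 1.9495.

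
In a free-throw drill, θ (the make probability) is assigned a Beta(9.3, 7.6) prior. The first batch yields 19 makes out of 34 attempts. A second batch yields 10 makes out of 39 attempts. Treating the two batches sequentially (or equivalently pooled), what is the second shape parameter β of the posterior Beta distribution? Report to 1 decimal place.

51.6

The Beta prior is conjugate to a Binomial/Bernoulli likelihood; the update adds successes to α and failures to β.
After batch 1: Beta(9.3+19, 7.6+15) = Beta(28.3, 22.6).
After batch 2: Beta(28.3+10, 22.6+29) = Beta(38.3, 51.6).
Posterior β = 51.6.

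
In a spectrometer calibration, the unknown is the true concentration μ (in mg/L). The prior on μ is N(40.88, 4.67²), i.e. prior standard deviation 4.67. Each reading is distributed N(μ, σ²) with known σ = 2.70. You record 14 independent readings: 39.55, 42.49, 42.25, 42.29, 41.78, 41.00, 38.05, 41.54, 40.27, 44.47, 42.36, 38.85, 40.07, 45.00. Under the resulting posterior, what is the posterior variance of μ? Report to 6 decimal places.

For Normal data with known variance σ², a Normal(μ₀, σ₀²) prior on μ is conjugate. Posterior precision = 1/σ₀² + n/σ²; posterior mean is the precision-weighted average of μ₀ and x̄.
σ₀² = 4.67² = 21.8089, σ² = 2.70² = 7.29; σ² + n·σ₀² = 7.29 + 14·21.8089 = 312.6146.
Posterior precision = 1/σ₀² + n/σ² = 1/21.8089 + 14/7.29 = (σ² + n·σ₀²)/(σ₀²σ²) = 312.6146/(21.8089·7.29); posterior variance σₙ² = σ₀²σ²/(σ² + n·σ₀²) = 21.8089·7.29/312.6146 = 0.508572.

0.508572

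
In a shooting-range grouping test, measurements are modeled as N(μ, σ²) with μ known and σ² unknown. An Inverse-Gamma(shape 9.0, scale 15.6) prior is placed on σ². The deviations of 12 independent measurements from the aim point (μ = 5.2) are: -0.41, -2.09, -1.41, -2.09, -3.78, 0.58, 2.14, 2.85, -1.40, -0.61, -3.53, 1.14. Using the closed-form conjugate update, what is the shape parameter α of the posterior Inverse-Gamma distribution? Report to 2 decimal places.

15.00

With known mean μ and an Inverse-Gamma(α, β) prior on σ², the Normal likelihood is conjugate: posterior is Inv-Gamma(α + n/2, β + Σ(xᵢ−μ)²/2).
Σ(xᵢ−μ)² = (-0.41)² + (-2.09)² + (-1.41)² + (-2.09)² + (-3.78)² + (0.58)² + (2.14)² + (2.85)² + (-1.40)² + (-0.61)² + (-3.53)² + (1.14)² = 54.3119.
Posterior: Inv-Gamma(9.0 + 12/2, 15.6 + 54.3119/2) = Inv-Gamma(15.00, 42.75595).
Posterior α = 15.00.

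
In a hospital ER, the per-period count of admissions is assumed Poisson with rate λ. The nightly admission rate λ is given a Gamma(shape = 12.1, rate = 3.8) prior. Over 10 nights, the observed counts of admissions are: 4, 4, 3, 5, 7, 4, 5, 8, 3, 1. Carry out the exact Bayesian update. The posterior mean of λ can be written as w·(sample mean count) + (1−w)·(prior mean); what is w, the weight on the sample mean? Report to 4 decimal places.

With a Gamma(shape α, rate β) prior, the Poisson likelihood is conjugate: the posterior is Gamma(α + ΣXᵢ, β + n).
Posterior mean = (α₀+S)/(β₀+n) = [n/(β₀+n)]·(S/n) + [β₀/(β₀+n)]·(α₀/β₀), so only n and β₀ enter the weight.
Weight on data w = n/(β₀+n) = 10/(3.8+10) = 10/13.8 = 0.7246.

0.7246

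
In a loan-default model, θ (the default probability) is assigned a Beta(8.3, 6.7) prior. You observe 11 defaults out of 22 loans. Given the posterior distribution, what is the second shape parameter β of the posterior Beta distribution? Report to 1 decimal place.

The Beta prior is conjugate to a Binomial/Bernoulli likelihood; the update adds successes to α and failures to β.
Posterior: Beta(α+k, β+n−k) = Beta(8.3+11, 6.7+11) = Beta(19.3, 17.7).
Posterior β = 17.7.

17.7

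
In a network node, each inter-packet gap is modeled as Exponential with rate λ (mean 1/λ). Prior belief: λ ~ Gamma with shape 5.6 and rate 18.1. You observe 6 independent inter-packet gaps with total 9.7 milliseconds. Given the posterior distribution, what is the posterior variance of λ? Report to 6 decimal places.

0.015010

With a Gamma(shape α, rate β) prior on the exponential rate λ, the posterior after n observations with total T = Σxᵢ is Gamma(α+n, β+T).
Posterior: Gamma(5.6+6, 18.1+9.7) = Gamma(11.6, 27.8).
Var = α/β² = 0.015010.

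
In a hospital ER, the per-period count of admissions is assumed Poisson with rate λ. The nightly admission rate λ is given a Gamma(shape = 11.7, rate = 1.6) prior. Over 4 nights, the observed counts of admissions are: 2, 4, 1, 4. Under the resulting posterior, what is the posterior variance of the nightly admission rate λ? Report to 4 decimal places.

0.7239

With a Gamma(shape α, rate β) prior, the Poisson likelihood is conjugate: the posterior is Gamma(α + ΣXᵢ, β + n).
Sum of counts S = 11 over n = 4 nights.
Posterior: Gamma(α+S, β+n) = Gamma(11.7+11, 1.6+4) = Gamma(22.7, 5.6).
Var = α/β² = 22.7/5.6² = 0.7239.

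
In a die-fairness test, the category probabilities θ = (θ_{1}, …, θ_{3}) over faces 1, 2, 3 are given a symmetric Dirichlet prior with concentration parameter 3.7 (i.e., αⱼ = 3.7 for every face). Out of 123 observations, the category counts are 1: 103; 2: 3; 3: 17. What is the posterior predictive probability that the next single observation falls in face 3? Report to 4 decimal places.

The Dirichlet prior is conjugate to the Multinomial likelihood: each posterior αⱼ = prior αⱼ + observed count nⱼ.
Posterior concentration: (106.7, 6.7, 20.7), total = 134.1.
P(next = 3 | data) = α_{3}/Σα = 0.1544.

0.1544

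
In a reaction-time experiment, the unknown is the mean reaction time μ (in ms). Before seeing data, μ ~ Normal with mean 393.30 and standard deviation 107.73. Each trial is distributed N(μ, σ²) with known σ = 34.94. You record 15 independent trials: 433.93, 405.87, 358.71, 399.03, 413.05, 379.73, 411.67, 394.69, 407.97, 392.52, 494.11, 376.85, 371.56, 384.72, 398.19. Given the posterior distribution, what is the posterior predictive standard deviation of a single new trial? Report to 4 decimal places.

For Normal data with known variance σ², a Normal(μ₀, σ₀²) prior on μ is conjugate. Posterior precision = 1/σ₀² + n/σ²; posterior mean is the precision-weighted average of μ₀ and x̄.
σ₀² = 107.73² = 11605.7529, σ² = 34.94² = 1220.8036; σ² + n·σ₀² = 1220.8036 + 15·11605.7529 = 175307.0971.
Posterior precision = 1/σ₀² + n/σ² = 1/11605.7529 + 15/1220.8036 = (σ² + n·σ₀²)/(σ₀²σ²) = 175307.0971/(11605.7529·1220.8036); posterior variance σₙ² = σ₀²σ²/(σ² + n·σ₀²) = 11605.7529·1220.8036/175307.0971 = 80.820145.
Predictive variance for one new observation = σₙ² + σ² = 11605.7529·1220.8036/175307.0971 + 1220.8036 = σ²·(σ₀² + 175307.0971)/175307.0971 = 1220.8036·186912.85/175307.0971 = 1301.623745; SD = √(1220.8036·186912.85/175307.0971) = 36.0780.

36.0780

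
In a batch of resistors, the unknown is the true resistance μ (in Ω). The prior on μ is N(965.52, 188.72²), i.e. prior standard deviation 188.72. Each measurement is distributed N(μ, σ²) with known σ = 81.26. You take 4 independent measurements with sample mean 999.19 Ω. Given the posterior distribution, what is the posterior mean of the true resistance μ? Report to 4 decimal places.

For Normal data with known variance σ², a Normal(μ₀, σ₀²) prior on μ is conjugate. Posterior precision = 1/σ₀² + n/σ²; posterior mean is the precision-weighted average of μ₀ and x̄.
n·x̄ = 4·999.19 = 3996.76.
σ₀² = 188.72² = 35615.2384, σ² = 81.26² = 6603.1876; σ² + n·σ₀² = 6603.1876 + 4·35615.2384 = 149064.1412.
Posterior mean = (μ₀/σ₀² + n·x̄/σ²)/(1/σ₀² + n/σ²) = (σ²·μ₀ + σ₀²·n·x̄)/(σ² + n·σ₀²) = (6603.1876·965.52 + 35615.2384·3996.76)/149064.1412 = 148721069.919136/149064.1412 = 997.6985.

997.6985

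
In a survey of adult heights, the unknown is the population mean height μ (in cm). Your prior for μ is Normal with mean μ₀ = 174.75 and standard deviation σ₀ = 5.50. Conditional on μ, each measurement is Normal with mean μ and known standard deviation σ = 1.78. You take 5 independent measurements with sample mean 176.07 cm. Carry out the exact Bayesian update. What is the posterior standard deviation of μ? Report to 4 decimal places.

For Normal data with known variance σ², a Normal(μ₀, σ₀²) prior on μ is conjugate. Posterior precision = 1/σ₀² + n/σ²; posterior mean is the precision-weighted average of μ₀ and x̄.
σ₀² = 5.50² = 30.25, σ² = 1.78² = 3.1684; σ² + n·σ₀² = 3.1684 + 5·30.25 = 154.4184.
Posterior precision = 1/σ₀² + n/σ² = 1/30.25 + 5/3.1684 = (σ² + n·σ₀²)/(σ₀²σ²) = 154.4184/(30.25·3.1684); posterior variance σₙ² = σ₀²σ²/(σ² + n·σ₀²) = 30.25·3.1684/154.4184 = 0.620678.
Posterior SD = √σₙ² = √(30.25·3.1684/154.4184) = 0.7878.

0.7878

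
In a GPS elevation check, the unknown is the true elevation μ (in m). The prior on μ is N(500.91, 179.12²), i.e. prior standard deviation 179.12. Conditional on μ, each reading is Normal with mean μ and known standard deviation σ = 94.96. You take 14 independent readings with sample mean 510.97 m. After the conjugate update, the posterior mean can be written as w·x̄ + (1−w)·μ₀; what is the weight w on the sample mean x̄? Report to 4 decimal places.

0.9803

For Normal data with known variance σ², a Normal(μ₀, σ₀²) prior on μ is conjugate. Posterior precision = 1/σ₀² + n/σ²; posterior mean is the precision-weighted average of μ₀ and x̄.
σ₀² = 179.12² = 32083.9744, σ² = 94.96² = 9017.4016. Prior precision 1/σ₀² = 1/32083.9744; data precision n/σ² = 14/9017.4016.
w = (n/σ²)/(1/σ₀² + n/σ²) = n·σ₀²/(σ² + n·σ₀²) = 14·32083.9744/(9017.4016 + 14·32083.9744) = 449175.6416/458193.0432 = 0.9803.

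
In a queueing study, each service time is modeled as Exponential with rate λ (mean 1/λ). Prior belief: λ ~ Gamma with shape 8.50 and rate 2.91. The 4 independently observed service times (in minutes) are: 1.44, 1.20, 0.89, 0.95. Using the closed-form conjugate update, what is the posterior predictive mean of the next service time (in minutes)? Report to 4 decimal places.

0.6426

With a Gamma(shape α, rate β) prior on the exponential rate λ, the posterior after n observations with total T = Σxᵢ is Gamma(α+n, β+T).
Sum of observations T = 4.48 minutes; n = 4.
Posterior: Gamma(8.50+4, 2.91+4.48) = Gamma(12.50, 7.39).
The predictive distribution for the next observation is Lomax; its mean is β/(α−1) = 7.39/11.50 = 0.6426.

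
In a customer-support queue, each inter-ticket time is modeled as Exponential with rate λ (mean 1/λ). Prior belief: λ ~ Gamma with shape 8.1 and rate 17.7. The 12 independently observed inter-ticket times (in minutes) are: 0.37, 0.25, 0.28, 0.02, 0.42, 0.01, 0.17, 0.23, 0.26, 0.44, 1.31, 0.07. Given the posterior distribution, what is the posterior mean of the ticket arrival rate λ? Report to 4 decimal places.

With a Gamma(shape α, rate β) prior on the exponential rate λ, the posterior after n observations with total T = Σxᵢ is Gamma(α+n, β+T).
Sum of observations T = 3.83 minutes; n = 12.
Posterior: Gamma(8.1+12, 17.7+3.83) = Gamma(20.1, 21.53).
Posterior mean of λ = α/β = 20.1/21.53 = 0.9336.

0.9336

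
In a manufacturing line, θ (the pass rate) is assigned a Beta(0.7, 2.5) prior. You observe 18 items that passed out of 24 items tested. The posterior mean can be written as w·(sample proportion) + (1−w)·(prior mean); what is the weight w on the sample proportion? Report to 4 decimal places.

0.8824

The Beta prior is conjugate to a Binomial/Bernoulli likelihood; the update adds successes to α and failures to β.
Posterior mean = (α₀+k)/(α₀+β₀+n) = [n/(α₀+β₀+n)]·(k/n) + [(α₀+β₀)/(α₀+β₀+n)]·α₀/(α₀+β₀), so only n and the prior enter the weight.
The weight on the data is w = n/(α₀+β₀+n) = 24/(0.7+2.5+24) = 24/27.2 = 0.8824.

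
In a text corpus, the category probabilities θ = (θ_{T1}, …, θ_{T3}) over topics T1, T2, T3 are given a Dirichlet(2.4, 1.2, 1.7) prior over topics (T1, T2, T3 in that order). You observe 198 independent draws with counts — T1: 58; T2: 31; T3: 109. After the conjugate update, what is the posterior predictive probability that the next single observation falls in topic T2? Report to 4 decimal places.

0.1584

The Dirichlet prior is conjugate to the Multinomial likelihood: each posterior αⱼ = prior αⱼ + observed count nⱼ.
Posterior concentration: (60.4, 32.2, 110.7), total = 203.3.
P(next = T2 | data) = α_{T2}/Σα = 0.1584.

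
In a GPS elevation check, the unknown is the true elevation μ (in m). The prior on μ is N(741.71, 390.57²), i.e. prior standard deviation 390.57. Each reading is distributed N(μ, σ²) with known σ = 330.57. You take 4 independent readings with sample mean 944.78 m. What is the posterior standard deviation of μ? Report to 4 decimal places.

For Normal data with known variance σ², a Normal(μ₀, σ₀²) prior on μ is conjugate. Posterior precision = 1/σ₀² + n/σ²; posterior mean is the precision-weighted average of μ₀ and x̄.
σ₀² = 390.57² = 152544.9249, σ² = 330.57² = 109276.5249; σ² + n·σ₀² = 109276.5249 + 4·152544.9249 = 719456.2245.
Posterior precision = 1/σ₀² + n/σ² = 1/152544.9249 + 4/109276.5249 = (σ² + n·σ₀²)/(σ₀²σ²) = 719456.2245/(152544.9249·109276.5249); posterior variance σₙ² = σ₀²σ²/(σ² + n·σ₀²) = 152544.9249·109276.5249/719456.2245 = 23169.692216.
Posterior SD = √σₙ² = √(152544.9249·109276.5249/719456.2245) = 152.2159.

152.2159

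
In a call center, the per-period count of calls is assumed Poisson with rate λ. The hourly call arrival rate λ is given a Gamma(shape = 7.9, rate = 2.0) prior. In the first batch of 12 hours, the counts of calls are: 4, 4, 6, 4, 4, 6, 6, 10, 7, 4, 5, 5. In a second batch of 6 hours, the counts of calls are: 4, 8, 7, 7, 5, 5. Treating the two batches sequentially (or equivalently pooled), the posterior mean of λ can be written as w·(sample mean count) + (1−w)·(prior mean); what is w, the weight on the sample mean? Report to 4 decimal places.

0.9000

With a Gamma(shape α, rate β) prior, the Poisson likelihood is conjugate: the posterior is Gamma(α + ΣXᵢ, β + n).
Total number of hours: n = 12 + 6 = 18.
Posterior mean = (α₀+S)/(β₀+n) = [n/(β₀+n)]·(S/n) + [β₀/(β₀+n)]·(α₀/β₀), so only n and β₀ enter the weight.
Weight on data w = n/(β₀+n) = 18/(2.0+18) = 18/20.0 = 0.9000.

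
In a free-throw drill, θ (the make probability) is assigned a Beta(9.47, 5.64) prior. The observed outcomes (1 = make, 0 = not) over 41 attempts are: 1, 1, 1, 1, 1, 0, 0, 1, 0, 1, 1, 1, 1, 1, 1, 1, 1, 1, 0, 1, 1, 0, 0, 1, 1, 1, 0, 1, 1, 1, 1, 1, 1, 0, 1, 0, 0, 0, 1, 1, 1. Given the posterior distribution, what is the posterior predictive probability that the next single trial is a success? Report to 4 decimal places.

The Beta prior is conjugate to a Binomial/Bernoulli likelihood; the update adds successes to α and failures to β.
Posterior: Beta(α+k, β+n−k) = Beta(9.47+30, 5.64+11) = Beta(39.47, 16.64).
For a single future Bernoulli trial, P(success | data) = α/(α+β) = 0.7034.

0.7034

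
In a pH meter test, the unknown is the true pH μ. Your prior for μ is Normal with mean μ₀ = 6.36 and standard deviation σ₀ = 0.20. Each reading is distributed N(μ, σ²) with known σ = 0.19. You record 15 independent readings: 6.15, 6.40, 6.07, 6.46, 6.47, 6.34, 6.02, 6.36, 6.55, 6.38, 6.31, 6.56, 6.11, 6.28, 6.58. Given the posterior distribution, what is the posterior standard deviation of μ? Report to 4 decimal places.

0.0476

For Normal data with known variance σ², a Normal(μ₀, σ₀²) prior on μ is conjugate. Posterior precision = 1/σ₀² + n/σ²; posterior mean is the precision-weighted average of μ₀ and x̄.
σ₀² = 0.20² = 0.04, σ² = 0.19² = 0.0361; σ² + n·σ₀² = 0.0361 + 15·0.04 = 0.6361.
Posterior precision = 1/σ₀² + n/σ² = 1/0.04 + 15/0.0361 = (σ² + n·σ₀²)/(σ₀²σ²) = 0.6361/(0.04·0.0361); posterior variance σₙ² = σ₀²σ²/(σ² + n·σ₀²) = 0.04·0.0361/0.6361 = 0.002270.
Posterior SD = √σₙ² = √(0.04·0.0361/0.6361) = 0.0476.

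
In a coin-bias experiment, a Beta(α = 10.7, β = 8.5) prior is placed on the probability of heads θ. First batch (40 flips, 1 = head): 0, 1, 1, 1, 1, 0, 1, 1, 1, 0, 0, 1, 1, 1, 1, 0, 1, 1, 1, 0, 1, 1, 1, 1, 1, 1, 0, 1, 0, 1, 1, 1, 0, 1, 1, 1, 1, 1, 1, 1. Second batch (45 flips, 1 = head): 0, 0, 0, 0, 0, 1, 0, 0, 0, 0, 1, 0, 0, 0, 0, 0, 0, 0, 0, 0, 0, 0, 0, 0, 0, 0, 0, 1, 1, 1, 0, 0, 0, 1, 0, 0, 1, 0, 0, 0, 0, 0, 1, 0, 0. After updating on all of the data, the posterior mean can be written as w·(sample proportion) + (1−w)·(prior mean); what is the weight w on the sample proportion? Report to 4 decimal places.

The Beta prior is conjugate to a Binomial/Bernoulli likelihood; the update adds successes to α and failures to β.
Total number of flips: n = 40 + 45 = 85.
Posterior mean = (α₀+k)/(α₀+β₀+n) = [n/(α₀+β₀+n)]·(k/n) + [(α₀+β₀)/(α₀+β₀+n)]·α₀/(α₀+β₀), so only n and the prior enter the weight.
The weight on the data is w = n/(α₀+β₀+n) = 85/(10.7+8.5+85) = 85/104.2 = 0.8157.

0.8157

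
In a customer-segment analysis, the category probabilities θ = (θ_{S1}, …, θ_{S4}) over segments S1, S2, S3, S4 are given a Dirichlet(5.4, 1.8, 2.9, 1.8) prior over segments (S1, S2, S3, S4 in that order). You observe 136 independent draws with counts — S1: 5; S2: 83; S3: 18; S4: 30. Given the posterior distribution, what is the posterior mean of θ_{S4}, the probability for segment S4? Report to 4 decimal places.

The Dirichlet prior is conjugate to the Multinomial likelihood: each posterior αⱼ = prior αⱼ + observed count nⱼ.
Posterior concentration: (10.4, 84.8, 20.9, 31.8), total = 147.9.
E[θ_{S4}|data] = α_{S4}/Σα = 31.8/147.9 = 0.2150.

0.2150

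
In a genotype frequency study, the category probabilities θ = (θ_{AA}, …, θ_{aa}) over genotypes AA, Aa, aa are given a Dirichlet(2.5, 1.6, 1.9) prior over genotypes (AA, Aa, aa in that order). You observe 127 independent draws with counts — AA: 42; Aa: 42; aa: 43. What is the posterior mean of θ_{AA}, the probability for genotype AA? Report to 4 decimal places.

0.3346

The Dirichlet prior is conjugate to the Multinomial likelihood: each posterior αⱼ = prior αⱼ + observed count nⱼ.
Posterior concentration: (44.5, 43.6, 44.9), total = 133.0.
E[θ_{AA}|data] = α_{AA}/Σα = 44.5/133.0 = 0.3346.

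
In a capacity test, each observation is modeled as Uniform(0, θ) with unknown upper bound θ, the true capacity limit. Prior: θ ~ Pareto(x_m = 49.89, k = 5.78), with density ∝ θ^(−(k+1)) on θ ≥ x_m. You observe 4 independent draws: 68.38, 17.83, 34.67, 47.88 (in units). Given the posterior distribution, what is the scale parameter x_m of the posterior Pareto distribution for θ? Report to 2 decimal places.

A Pareto(scale x_m, shape k) prior on the upper bound θ of Uniform(0, θ) is conjugate: posterior is Pareto(max(x_m, max xᵢ), k + n).
Sample maximum = 68.38; prior scale x_m = 49.89 → posterior scale = max = 68.38.
Posterior shape = 5.78 + 4 = 9.78.
Posterior scale x_m = 68.38.

68.38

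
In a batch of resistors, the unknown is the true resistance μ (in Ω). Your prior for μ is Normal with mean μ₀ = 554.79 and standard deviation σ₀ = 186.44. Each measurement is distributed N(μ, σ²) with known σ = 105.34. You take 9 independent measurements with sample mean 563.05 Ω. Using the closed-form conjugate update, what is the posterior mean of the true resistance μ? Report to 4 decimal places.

For Normal data with known variance σ², a Normal(μ₀, σ₀²) prior on μ is conjugate. Posterior precision = 1/σ₀² + n/σ²; posterior mean is the precision-weighted average of μ₀ and x̄.
n·x̄ = 9·563.05 = 5067.45.
σ₀² = 186.44² = 34759.8736, σ² = 105.34² = 11096.5156; σ² + n·σ₀² = 11096.5156 + 9·34759.8736 = 323935.378.
Posterior mean = (μ₀/σ₀² + n·x̄/σ²)/(1/σ₀² + n/σ²) = (σ²·μ₀ + σ₀²·n·x̄)/(σ² + n·σ₀²) = (11096.5156·554.79 + 34759.8736·5067.45)/323935.378 = 182300157.364044/323935.378 = 562.7671.

562.7671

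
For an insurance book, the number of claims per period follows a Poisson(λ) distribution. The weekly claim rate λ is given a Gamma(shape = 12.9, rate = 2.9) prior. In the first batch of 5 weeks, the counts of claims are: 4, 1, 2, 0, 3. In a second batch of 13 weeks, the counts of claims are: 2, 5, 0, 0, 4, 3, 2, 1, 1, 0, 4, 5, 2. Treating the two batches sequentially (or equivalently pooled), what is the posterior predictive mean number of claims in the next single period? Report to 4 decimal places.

2.4833

With a Gamma(shape α, rate β) prior, the Poisson likelihood is conjugate: the posterior is Gamma(α + ΣXᵢ, β + n).
Batch 1: sum of counts S = 10 over n = 5 weeks.
After batch 1: Gamma(α+S, β+n) = Gamma(12.9+10, 2.9+5) = Gamma(22.9, 7.9).
Batch 2: sum of counts S = 29 over n = 13 weeks.
After batch 2: Gamma(α+S, β+n) = Gamma(22.9+29, 7.9+13) = Gamma(51.9, 20.9).
The predictive distribution for one future period is NegBinom with mean α/β = 2.4833.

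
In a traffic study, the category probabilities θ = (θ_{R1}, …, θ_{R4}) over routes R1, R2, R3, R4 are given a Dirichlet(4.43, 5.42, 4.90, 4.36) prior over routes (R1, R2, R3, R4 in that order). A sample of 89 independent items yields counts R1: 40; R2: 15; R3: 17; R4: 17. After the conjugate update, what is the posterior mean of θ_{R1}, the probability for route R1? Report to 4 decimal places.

The Dirichlet prior is conjugate to the Multinomial likelihood: each posterior αⱼ = prior αⱼ + observed count nⱼ.
Posterior concentration: (44.43, 20.42, 21.90, 21.36), total = 108.11.
E[θ_{R1}|data] = α_{R1}/Σα = 44.43/108.11 = 0.4110.

0.4110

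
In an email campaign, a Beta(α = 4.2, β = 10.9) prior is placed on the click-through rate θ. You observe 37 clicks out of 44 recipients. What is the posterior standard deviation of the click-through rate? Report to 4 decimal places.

The Beta prior is conjugate to a Binomial/Bernoulli likelihood; the update adds successes to α and failures to β.
Posterior: Beta(α+k, β+n−k) = Beta(4.2+37, 10.9+7) = Beta(41.2, 17.9).
Var = αβ/((α+β)²(α+β+1)) = 41.2·17.9/(59.1²·60.1) = 0.00351318; SD = √0.00351318 = 0.0593.

0.0593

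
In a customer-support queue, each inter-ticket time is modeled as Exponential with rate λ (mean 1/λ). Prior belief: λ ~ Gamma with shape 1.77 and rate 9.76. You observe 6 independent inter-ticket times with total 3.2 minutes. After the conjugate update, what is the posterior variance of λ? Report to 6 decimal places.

With a Gamma(shape α, rate β) prior on the exponential rate λ, the posterior after n observations with total T = Σxᵢ is Gamma(α+n, β+T).
Posterior: Gamma(1.77+6, 9.76+3.2) = Gamma(7.77, 12.96).
Var = α/β² = 0.046261.

0.046261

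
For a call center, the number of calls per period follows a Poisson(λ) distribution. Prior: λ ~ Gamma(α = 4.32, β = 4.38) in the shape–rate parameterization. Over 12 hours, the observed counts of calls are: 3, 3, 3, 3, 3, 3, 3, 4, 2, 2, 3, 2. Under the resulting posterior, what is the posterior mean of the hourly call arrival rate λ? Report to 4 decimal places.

With a Gamma(shape α, rate β) prior, the Poisson likelihood is conjugate: the posterior is Gamma(α + ΣXᵢ, β + n).
Sum of counts S = 34 over n = 12 hours.
Posterior: Gamma(α+S, β+n) = Gamma(4.32+34, 4.38+12) = Gamma(38.32, 16.38).
Posterior mean = α/β = 38.32/16.38 = 2.3394.

2.3394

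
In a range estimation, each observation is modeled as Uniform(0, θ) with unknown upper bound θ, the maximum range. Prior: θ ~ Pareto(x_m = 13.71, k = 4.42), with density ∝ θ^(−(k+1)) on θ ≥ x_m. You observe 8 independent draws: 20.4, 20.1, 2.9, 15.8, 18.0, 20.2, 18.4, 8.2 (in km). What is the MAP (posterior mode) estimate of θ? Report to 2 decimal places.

20.40

A Pareto(scale x_m, shape k) prior on the upper bound θ of Uniform(0, θ) is conjugate: posterior is Pareto(max(x_m, max xᵢ), k + n).
Sample maximum = 20.4; prior scale x_m = 13.71 → posterior scale = max = 20.40.
Posterior shape = 4.42 + 8 = 12.42.
The Pareto density is decreasing on [x_m, ∞), so the mode is x_m = 20.40.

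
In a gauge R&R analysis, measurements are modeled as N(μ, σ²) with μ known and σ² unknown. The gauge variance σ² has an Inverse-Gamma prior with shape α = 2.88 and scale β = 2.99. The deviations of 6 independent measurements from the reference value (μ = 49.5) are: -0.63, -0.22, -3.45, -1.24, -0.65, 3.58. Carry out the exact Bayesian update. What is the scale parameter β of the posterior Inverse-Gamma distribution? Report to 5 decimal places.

With known mean μ and an Inverse-Gamma(α, β) prior on σ², the Normal likelihood is conjugate: posterior is Inv-Gamma(α + n/2, β + Σ(xᵢ−μ)²/2).
Σ(xᵢ−μ)² = (-0.63)² + (-0.22)² + (-3.45)² + (-1.24)² + (-0.65)² + (3.58)² = 27.1243.
Posterior: Inv-Gamma(2.88 + 6/2, 2.99 + 27.1243/2) = Inv-Gamma(5.88, 16.55215).
Posterior β = 16.55215.

16.55215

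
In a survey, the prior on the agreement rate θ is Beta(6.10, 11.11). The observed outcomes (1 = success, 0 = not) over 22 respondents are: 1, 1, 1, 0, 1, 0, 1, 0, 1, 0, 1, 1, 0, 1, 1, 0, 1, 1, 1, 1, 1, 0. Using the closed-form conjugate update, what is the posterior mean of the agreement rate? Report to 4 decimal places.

The Beta prior is conjugate to a Binomial/Bernoulli likelihood; the update adds successes to α and failures to β.
Posterior: Beta(α+k, β+n−k) = Beta(6.10+15, 11.11+7) = Beta(21.10, 18.11).
Posterior mean = α/(α+β) = 21.10/39.21 = 0.5381.

0.5381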